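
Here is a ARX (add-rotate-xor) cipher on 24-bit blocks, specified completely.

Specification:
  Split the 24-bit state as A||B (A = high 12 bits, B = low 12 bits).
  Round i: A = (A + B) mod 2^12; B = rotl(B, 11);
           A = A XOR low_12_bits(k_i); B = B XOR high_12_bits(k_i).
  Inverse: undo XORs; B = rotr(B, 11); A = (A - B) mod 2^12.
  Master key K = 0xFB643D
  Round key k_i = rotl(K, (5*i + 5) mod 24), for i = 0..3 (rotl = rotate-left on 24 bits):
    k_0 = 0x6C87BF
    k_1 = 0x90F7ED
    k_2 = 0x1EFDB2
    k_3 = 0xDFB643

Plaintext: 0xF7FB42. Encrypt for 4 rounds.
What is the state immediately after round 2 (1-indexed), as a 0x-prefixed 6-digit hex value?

s_0 = plaintext = 0xF7FB42
s_1 = Round(s_0, k_0) = 0xD7E369
s_2 = Round(s_1, k_1) = 0x70A0BB
s_3 = Round(s_2, k_2) = 0xA779B2
s_4 = Round(s_3, k_3) = 0x26A922

0x70A0BB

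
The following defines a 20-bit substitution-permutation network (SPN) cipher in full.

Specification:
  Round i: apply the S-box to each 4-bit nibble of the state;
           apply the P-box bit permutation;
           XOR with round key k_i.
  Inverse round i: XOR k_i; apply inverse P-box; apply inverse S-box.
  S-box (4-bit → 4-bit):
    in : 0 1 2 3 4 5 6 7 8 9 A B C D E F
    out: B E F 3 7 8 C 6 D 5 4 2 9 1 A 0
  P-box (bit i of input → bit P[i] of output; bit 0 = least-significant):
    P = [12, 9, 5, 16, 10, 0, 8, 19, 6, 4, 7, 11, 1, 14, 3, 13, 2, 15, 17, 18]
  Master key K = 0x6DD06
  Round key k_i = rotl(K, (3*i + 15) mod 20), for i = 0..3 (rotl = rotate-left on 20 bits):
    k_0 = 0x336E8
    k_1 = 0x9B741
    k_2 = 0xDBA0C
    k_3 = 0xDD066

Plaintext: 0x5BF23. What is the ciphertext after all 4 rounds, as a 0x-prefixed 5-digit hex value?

0x6B5C5

s_0 = plaintext = 0x5BF23
s_1 = Round(s_0, k_0) = 0xF61E9
s_2 = Round(s_1, k_1) = 0x18FF8
s_3 = Round(s_2, k_2) = 0xA0A26
s_4 = Round(s_3, k_3) = 0x6B5C5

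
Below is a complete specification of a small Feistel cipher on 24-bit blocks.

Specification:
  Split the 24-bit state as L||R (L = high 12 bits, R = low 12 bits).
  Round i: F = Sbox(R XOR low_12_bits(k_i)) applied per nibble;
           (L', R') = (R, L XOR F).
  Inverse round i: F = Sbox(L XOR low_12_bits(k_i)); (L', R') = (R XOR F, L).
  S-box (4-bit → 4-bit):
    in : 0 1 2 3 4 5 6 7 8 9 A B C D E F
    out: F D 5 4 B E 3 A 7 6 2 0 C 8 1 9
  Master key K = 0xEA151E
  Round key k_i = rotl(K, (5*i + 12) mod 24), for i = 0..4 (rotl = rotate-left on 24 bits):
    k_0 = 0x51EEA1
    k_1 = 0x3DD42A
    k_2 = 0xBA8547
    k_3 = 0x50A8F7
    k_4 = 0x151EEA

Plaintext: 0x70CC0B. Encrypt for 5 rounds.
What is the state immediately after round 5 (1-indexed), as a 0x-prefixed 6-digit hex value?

0x874345

s_0 = plaintext = 0x70CC0B
s_1 = Round(s_0, k_0) = 0xC0B22E
s_2 = Round(s_1, k_1) = 0x22EFF0
s_3 = Round(s_2, k_2) = 0xFF0024
s_4 = Round(s_3, k_3) = 0x024874
s_5 = Round(s_4, k_4) = 0x874345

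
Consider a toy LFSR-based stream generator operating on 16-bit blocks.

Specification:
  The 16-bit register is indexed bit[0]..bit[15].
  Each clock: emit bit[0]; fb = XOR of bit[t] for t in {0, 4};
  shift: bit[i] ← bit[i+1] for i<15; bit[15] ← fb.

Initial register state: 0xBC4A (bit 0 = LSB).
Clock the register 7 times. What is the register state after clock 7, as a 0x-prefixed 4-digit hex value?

0x1D78

reg_0 = 0xBC4A
clock 1: out=0, reg = 0x5E25
clock 2: out=1, reg = 0xAF12
clock 3: out=0, reg = 0xD789
clock 4: out=1, reg = 0xEBC4
clock 5: out=0, reg = 0x75E2
clock 6: out=0, reg = 0x3AF1
clock 7: out=1, reg = 0x1D78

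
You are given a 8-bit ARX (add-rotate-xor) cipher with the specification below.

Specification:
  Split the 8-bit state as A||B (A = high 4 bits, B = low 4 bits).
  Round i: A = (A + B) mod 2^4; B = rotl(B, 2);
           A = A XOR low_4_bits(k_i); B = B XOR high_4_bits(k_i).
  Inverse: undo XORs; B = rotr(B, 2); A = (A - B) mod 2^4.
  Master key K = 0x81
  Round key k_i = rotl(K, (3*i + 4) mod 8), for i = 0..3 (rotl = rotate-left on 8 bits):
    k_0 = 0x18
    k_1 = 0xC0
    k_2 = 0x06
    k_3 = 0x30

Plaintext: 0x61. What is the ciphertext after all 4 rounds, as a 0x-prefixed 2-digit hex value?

s_0 = plaintext = 0x61
s_1 = Round(s_0, k_0) = 0xF5
s_2 = Round(s_1, k_1) = 0x49
s_3 = Round(s_2, k_2) = 0xB6
s_4 = Round(s_3, k_3) = 0x1A

0x1A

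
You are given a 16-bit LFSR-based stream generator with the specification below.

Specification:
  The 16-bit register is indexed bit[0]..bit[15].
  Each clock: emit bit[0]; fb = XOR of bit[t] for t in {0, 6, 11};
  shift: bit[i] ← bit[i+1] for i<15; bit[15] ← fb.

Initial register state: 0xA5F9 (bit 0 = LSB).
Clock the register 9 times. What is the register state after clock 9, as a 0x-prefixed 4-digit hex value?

reg_0 = 0xA5F9
clock 1: out=1, reg = 0x52FC
clock 2: out=0, reg = 0xA97E
clock 3: out=0, reg = 0x54BF
clock 4: out=1, reg = 0xAA5F
clock 5: out=1, reg = 0xD52F
clock 6: out=1, reg = 0xEA97
clock 7: out=1, reg = 0x754B
clock 8: out=1, reg = 0x3AA5
clock 9: out=1, reg = 0x1D52

0x1D52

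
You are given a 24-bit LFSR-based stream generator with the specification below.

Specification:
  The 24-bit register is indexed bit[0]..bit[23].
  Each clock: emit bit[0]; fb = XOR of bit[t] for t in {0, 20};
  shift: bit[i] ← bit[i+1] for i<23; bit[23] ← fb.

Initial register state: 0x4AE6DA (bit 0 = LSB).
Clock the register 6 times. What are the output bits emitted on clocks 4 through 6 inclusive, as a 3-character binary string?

110

reg_0 = 0x4AE6DA
clock 1: out=0, reg = 0x25736D
clock 2: out=1, reg = 0x92B9B6
clock 3: out=0, reg = 0xC95CDB
clock 4: out=1, reg = 0xE4AE6D
clock 5: out=1, reg = 0xF25736
clock 6: out=0, reg = 0xF92B9B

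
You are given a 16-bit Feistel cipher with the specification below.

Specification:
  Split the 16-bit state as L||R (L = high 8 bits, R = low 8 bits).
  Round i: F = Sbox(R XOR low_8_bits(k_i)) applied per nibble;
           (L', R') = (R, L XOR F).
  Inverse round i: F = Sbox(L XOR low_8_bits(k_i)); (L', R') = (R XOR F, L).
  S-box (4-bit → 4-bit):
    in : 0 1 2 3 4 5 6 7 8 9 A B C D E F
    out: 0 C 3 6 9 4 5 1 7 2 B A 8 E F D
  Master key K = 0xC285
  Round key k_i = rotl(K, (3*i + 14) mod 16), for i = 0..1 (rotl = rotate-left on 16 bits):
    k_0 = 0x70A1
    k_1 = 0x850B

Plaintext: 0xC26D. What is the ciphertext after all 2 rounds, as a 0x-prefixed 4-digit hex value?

s_0 = plaintext = 0xC26D
s_1 = Round(s_0, k_0) = 0x6D4A
s_2 = Round(s_1, k_1) = 0x4AF1

0x4AF1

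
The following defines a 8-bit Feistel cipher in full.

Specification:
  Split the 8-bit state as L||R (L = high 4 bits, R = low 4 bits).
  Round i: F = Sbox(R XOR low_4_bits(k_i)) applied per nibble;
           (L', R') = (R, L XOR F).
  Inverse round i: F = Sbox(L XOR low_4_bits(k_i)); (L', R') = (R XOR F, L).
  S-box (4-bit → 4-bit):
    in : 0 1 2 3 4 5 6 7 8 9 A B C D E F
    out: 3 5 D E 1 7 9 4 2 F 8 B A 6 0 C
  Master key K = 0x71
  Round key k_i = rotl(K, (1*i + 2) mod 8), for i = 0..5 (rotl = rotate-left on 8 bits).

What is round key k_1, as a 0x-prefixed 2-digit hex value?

0x8B

K = 0x71
k_0 = rotl(K, (1*0+2) mod 8) = rotl(K, 2) = 0xC5
k_1 = rotl(K, (1*1+2) mod 8) = rotl(K, 3) = 0x8B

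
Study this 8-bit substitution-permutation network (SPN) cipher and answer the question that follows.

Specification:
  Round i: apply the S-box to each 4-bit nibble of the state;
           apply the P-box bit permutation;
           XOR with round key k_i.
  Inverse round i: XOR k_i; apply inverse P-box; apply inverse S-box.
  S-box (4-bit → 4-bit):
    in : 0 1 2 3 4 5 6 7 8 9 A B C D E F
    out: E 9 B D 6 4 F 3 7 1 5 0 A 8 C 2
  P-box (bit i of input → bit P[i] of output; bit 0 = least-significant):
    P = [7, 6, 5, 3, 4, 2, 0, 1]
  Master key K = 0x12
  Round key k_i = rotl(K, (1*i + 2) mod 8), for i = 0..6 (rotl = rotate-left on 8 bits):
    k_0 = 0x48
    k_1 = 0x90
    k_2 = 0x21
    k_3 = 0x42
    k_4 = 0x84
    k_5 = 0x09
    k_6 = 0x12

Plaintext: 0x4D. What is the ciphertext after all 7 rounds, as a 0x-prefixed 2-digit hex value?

s_0 = plaintext = 0x4D
s_1 = Round(s_0, k_0) = 0x45
s_2 = Round(s_1, k_1) = 0xB5
s_3 = Round(s_2, k_2) = 0x01
s_4 = Round(s_3, k_3) = 0xCD
s_5 = Round(s_4, k_4) = 0x8A
s_6 = Round(s_5, k_5) = 0xBC
s_7 = Round(s_6, k_6) = 0x5A

0x5A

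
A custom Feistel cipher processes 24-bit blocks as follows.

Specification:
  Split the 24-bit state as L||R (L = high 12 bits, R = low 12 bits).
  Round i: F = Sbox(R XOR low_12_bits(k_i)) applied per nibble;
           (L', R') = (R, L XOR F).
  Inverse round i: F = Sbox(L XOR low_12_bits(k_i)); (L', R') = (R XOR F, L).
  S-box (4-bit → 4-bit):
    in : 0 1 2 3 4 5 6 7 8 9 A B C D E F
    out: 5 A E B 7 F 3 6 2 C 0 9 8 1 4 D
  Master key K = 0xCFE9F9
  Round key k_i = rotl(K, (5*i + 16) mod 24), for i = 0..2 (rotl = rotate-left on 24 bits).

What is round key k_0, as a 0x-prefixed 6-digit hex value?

K = 0xCFE9F9
k_0 = rotl(K, (5*0+16) mod 24) = rotl(K, 16) = 0xF9CFE9

0xF9CFE9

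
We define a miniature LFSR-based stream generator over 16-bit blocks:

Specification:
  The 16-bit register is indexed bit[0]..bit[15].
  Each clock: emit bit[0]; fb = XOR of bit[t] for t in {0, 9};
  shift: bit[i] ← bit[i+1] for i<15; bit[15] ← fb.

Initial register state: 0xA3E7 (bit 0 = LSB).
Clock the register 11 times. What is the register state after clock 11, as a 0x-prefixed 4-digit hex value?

reg_0 = 0xA3E7
clock 1: out=1, reg = 0x51F3
clock 2: out=1, reg = 0xA8F9
clock 3: out=1, reg = 0xD47C
clock 4: out=0, reg = 0x6A3E
clock 5: out=0, reg = 0xB51F
clock 6: out=1, reg = 0xDA8F
clock 7: out=1, reg = 0x6D47
clock 8: out=1, reg = 0xB6A3
clock 9: out=1, reg = 0x5B51
clock 10: out=1, reg = 0x2DA8
clock 11: out=0, reg = 0x16D4

0x16D4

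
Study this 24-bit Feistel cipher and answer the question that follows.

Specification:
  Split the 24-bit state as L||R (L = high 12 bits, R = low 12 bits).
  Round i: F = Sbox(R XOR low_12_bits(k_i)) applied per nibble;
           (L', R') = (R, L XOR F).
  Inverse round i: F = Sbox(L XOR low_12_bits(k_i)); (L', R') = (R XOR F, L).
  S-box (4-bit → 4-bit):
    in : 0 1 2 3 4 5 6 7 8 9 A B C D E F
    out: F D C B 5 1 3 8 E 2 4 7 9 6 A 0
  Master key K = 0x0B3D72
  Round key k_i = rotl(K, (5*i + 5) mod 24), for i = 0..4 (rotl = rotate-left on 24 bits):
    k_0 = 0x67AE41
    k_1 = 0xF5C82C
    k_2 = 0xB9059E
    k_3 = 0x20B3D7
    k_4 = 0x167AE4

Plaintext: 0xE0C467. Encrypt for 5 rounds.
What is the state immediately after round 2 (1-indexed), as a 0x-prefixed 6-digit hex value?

s_0 = plaintext = 0xE0C467
s_1 = Round(s_0, k_0) = 0x467ACF
s_2 = Round(s_1, k_1) = 0xACF8CC
s_3 = Round(s_2, k_2) = 0x8CCCD3
s_4 = Round(s_3, k_3) = 0xCD3839
s_5 = Round(s_4, k_4) = 0x8390B5

0xACF8CC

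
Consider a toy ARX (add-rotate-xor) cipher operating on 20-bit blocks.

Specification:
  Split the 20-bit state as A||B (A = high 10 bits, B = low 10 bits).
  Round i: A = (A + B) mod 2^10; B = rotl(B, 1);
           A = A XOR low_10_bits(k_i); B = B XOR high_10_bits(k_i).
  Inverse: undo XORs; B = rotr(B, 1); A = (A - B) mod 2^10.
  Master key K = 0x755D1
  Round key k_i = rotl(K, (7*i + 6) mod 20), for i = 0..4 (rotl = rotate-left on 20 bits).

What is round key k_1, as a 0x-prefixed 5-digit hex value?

K = 0x755D1
k_0 = rotl(K, (7*0+6) mod 20) = rotl(K, 6) = 0x5745D
k_1 = rotl(K, (7*1+6) mod 20) = rotl(K, 13) = 0xA2EAB

0xA2EAB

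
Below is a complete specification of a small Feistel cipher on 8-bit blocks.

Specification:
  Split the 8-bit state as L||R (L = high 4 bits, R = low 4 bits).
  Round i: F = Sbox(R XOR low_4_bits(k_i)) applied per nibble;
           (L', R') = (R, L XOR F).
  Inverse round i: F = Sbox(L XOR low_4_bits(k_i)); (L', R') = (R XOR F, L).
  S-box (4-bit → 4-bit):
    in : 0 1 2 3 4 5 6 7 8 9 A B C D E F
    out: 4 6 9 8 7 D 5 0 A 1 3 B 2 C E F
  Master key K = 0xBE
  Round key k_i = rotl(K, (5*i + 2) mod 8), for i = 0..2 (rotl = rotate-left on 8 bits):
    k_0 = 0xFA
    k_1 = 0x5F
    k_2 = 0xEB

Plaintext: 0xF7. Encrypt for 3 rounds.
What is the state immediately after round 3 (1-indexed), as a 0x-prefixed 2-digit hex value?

s_0 = plaintext = 0xF7
s_1 = Round(s_0, k_0) = 0x73
s_2 = Round(s_1, k_1) = 0x35
s_3 = Round(s_2, k_2) = 0x5D

0x5D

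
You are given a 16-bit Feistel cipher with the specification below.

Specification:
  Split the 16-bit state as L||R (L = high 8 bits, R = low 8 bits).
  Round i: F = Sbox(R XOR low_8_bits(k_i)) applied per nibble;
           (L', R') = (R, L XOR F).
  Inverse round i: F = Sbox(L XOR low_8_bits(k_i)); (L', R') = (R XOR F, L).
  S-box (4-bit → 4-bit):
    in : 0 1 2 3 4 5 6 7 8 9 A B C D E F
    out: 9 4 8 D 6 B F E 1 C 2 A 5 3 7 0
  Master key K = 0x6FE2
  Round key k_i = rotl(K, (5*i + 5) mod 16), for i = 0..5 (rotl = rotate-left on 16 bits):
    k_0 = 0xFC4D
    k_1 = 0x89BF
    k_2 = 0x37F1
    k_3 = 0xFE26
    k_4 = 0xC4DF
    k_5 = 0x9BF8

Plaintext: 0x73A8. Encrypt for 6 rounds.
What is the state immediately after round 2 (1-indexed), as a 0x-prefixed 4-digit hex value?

0x0806

s_0 = plaintext = 0x73A8
s_1 = Round(s_0, k_0) = 0xA808
s_2 = Round(s_1, k_1) = 0x0806
s_3 = Round(s_2, k_2) = 0x0606
s_4 = Round(s_3, k_3) = 0x068F
s_5 = Round(s_4, k_4) = 0x8FBF
s_6 = Round(s_5, k_5) = 0xBFE1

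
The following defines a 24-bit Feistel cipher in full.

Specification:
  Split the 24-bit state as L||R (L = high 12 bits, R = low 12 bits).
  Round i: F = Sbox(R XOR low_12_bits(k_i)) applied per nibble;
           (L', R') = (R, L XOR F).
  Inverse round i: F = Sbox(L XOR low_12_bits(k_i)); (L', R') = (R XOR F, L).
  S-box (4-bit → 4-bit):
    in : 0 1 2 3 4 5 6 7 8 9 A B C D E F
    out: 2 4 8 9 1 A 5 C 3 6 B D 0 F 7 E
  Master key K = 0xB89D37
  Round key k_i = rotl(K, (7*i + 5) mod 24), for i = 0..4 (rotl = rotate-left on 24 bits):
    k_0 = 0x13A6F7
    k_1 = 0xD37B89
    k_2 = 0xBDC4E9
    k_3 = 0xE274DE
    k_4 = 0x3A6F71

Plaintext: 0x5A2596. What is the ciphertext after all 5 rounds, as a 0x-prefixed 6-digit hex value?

s_0 = plaintext = 0x5A2596
s_1 = Round(s_0, k_0) = 0x596CF6
s_2 = Round(s_1, k_1) = 0xCF6958
s_3 = Round(s_2, k_2) = 0x958322
s_4 = Round(s_3, k_3) = 0x3225B8
s_5 = Round(s_4, k_4) = 0x5B8824

0x5B8824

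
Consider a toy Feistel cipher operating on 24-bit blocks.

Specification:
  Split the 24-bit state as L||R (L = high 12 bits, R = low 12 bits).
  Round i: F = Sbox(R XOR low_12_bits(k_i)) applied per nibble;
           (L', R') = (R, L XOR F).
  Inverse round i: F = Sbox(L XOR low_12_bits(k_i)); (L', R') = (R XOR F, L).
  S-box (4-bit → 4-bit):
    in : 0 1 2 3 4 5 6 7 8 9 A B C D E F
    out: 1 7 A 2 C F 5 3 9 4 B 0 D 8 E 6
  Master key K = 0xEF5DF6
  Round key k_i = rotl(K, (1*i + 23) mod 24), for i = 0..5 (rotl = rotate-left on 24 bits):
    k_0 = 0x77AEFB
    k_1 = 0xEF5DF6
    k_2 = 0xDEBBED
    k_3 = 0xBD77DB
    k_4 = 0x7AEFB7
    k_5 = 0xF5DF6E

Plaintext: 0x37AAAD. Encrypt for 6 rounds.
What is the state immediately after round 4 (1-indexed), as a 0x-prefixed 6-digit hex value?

0xFB39C0

s_0 = plaintext = 0x37AAAD
s_1 = Round(s_0, k_0) = 0xAADF8F
s_2 = Round(s_1, k_1) = 0xF8F099
s_3 = Round(s_2, k_2) = 0x099FB3
s_4 = Round(s_3, k_3) = 0xFB39C0
s_5 = Round(s_4, k_4) = 0x9C0A80
s_6 = Round(s_5, k_5) = 0xA8062E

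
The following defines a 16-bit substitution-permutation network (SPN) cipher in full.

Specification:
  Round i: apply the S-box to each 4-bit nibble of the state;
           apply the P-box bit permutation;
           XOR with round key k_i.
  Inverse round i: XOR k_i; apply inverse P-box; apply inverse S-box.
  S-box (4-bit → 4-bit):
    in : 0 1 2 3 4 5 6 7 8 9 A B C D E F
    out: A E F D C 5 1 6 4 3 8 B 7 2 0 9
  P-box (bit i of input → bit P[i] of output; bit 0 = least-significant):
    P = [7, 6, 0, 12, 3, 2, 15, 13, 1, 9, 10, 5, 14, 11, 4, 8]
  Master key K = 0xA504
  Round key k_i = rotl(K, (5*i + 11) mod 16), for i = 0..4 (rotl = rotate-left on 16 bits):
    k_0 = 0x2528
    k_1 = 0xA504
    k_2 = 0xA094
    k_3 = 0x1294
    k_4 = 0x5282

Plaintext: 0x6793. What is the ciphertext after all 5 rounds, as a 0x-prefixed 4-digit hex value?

s_0 = plaintext = 0x6793
s_1 = Round(s_0, k_0) = 0x73A5
s_2 = Round(s_1, k_1) = 0x89B7
s_3 = Round(s_2, k_2) = 0x82CB
s_4 = Round(s_3, k_3) = 0x846A
s_5 = Round(s_4, k_4) = 0x46BA

0x46BA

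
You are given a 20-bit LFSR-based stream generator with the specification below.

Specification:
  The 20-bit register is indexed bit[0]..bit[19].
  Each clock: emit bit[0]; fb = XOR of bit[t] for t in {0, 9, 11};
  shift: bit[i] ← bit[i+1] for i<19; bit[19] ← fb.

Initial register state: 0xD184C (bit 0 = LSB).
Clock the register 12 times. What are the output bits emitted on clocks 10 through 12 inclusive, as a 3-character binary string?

reg_0 = 0xD184C
clock 1: out=0, reg = 0xE8C26
clock 2: out=0, reg = 0xF4613
clock 3: out=1, reg = 0x7A309
clock 4: out=1, reg = 0x3D184
clock 5: out=0, reg = 0x1E8C2
clock 6: out=0, reg = 0x8F461
clock 7: out=1, reg = 0xC7A30
clock 8: out=0, reg = 0x63D18
clock 9: out=0, reg = 0xB1E8C
clock 10: out=0, reg = 0x58F46
clock 11: out=0, reg = 0x2C7A3
clock 12: out=1, reg = 0x163D1

001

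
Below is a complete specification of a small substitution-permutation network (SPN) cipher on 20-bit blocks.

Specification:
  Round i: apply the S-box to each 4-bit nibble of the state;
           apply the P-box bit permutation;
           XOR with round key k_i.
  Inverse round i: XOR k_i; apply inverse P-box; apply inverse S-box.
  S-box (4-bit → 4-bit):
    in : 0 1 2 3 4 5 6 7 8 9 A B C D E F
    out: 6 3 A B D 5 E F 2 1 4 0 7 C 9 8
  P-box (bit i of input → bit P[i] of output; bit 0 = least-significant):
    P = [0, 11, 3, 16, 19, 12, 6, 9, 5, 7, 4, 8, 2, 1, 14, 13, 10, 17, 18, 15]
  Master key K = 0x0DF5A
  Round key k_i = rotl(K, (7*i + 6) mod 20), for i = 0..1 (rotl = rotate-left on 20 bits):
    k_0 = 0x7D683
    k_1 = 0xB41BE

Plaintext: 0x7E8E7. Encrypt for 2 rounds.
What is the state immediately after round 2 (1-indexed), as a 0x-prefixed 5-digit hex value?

s_0 = plaintext = 0x7E8E7
s_1 = Round(s_0, k_0) = 0x8780E
s_2 = Round(s_1, k_1) = 0x83179

0x83179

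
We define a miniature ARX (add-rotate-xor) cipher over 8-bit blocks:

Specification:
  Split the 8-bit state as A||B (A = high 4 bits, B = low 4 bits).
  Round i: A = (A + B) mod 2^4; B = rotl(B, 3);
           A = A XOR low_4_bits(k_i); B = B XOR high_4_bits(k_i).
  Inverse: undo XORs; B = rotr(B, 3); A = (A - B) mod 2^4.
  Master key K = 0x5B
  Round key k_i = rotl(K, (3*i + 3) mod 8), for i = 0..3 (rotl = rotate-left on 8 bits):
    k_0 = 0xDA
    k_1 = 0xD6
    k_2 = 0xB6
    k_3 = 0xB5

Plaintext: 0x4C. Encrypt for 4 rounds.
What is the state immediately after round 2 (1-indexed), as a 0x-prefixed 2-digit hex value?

0x30

s_0 = plaintext = 0x4C
s_1 = Round(s_0, k_0) = 0xAB
s_2 = Round(s_1, k_1) = 0x30
s_3 = Round(s_2, k_2) = 0x5B
s_4 = Round(s_3, k_3) = 0x56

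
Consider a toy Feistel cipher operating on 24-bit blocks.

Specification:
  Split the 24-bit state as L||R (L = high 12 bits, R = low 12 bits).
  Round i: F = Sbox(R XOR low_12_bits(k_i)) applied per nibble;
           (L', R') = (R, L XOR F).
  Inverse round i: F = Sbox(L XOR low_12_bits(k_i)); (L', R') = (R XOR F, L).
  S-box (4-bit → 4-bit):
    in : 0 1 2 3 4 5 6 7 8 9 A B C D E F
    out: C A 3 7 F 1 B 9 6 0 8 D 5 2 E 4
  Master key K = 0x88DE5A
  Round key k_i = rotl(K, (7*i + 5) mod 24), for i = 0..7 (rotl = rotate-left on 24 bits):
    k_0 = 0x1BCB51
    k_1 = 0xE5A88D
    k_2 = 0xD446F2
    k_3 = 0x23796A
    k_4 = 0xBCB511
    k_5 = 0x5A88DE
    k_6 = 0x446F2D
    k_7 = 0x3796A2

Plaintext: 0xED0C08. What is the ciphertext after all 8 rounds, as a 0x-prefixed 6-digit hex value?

0x86874C

s_0 = plaintext = 0xED0C08
s_1 = Round(s_0, k_0) = 0xC087C0
s_2 = Round(s_1, k_1) = 0x7C08FA
s_3 = Round(s_2, k_2) = 0x8FA906
s_4 = Round(s_3, k_3) = 0x90644F
s_5 = Round(s_4, k_4) = 0x44F318
s_6 = Round(s_5, k_5) = 0x318914
s_7 = Round(s_6, k_6) = 0x914868
s_8 = Round(s_7, k_7) = 0x86874C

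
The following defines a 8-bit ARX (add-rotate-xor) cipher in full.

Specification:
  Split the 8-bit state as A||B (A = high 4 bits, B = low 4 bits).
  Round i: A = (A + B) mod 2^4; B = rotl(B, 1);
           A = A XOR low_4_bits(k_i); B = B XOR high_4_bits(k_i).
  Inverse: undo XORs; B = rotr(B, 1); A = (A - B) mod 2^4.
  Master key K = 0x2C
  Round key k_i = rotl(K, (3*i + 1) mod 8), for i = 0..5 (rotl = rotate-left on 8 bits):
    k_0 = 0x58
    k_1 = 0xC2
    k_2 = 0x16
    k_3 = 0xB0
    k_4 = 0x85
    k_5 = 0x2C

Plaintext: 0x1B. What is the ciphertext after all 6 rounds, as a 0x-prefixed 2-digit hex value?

0x3D

s_0 = plaintext = 0x1B
s_1 = Round(s_0, k_0) = 0x42
s_2 = Round(s_1, k_1) = 0x48
s_3 = Round(s_2, k_2) = 0xA0
s_4 = Round(s_3, k_3) = 0xAB
s_5 = Round(s_4, k_4) = 0x0F
s_6 = Round(s_5, k_5) = 0x3D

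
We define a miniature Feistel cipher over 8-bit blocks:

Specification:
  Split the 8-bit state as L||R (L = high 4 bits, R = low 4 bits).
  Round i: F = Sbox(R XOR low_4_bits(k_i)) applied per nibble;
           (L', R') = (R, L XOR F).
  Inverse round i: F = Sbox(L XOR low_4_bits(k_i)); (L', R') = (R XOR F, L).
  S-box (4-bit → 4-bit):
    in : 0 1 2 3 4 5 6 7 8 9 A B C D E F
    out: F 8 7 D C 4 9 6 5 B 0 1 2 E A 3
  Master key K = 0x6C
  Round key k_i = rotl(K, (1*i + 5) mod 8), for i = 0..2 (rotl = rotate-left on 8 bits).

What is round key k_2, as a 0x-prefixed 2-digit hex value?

K = 0x6C
k_0 = rotl(K, (1*0+5) mod 8) = rotl(K, 5) = 0x8D
k_1 = rotl(K, (1*1+5) mod 8) = rotl(K, 6) = 0x1B
k_2 = rotl(K, (1*2+5) mod 8) = rotl(K, 7) = 0x36

0x36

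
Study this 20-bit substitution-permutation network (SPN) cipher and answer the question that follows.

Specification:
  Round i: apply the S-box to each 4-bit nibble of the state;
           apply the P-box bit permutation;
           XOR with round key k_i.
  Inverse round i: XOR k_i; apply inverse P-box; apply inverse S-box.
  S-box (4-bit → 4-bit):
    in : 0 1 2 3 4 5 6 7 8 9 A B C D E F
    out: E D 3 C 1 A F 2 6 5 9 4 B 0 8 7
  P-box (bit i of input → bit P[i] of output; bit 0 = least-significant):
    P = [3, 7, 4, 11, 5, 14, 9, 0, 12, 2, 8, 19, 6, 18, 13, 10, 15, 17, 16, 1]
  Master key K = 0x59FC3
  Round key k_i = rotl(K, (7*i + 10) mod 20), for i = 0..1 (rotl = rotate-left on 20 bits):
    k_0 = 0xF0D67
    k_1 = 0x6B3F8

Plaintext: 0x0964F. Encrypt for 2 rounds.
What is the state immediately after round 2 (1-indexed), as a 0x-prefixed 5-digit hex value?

s_0 = plaintext = 0x0964F
s_1 = Round(s_0, k_0) = 0x43C99
s_2 = Round(s_1, k_1) = 0xE05C4

0xE05C4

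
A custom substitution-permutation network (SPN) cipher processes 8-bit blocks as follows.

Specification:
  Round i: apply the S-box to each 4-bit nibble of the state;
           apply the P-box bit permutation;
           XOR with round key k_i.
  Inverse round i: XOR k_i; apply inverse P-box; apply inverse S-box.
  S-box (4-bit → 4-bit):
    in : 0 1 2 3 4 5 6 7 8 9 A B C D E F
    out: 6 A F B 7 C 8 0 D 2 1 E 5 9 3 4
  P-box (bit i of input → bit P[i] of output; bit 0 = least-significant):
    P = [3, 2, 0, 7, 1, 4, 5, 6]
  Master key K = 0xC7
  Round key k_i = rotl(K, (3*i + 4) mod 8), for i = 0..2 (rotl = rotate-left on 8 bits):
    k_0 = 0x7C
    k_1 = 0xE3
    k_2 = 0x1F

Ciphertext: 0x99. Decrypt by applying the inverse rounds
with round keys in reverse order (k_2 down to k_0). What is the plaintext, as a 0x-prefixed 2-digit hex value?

s_0 = ciphertext = 0x99
s_1 = InvRound(s_0, k_2) = 0xA1
s_2 = InvRound(s_1, k_1) = 0xD7
s_3 = InvRound(s_2, k_0) = 0xC8

0xC8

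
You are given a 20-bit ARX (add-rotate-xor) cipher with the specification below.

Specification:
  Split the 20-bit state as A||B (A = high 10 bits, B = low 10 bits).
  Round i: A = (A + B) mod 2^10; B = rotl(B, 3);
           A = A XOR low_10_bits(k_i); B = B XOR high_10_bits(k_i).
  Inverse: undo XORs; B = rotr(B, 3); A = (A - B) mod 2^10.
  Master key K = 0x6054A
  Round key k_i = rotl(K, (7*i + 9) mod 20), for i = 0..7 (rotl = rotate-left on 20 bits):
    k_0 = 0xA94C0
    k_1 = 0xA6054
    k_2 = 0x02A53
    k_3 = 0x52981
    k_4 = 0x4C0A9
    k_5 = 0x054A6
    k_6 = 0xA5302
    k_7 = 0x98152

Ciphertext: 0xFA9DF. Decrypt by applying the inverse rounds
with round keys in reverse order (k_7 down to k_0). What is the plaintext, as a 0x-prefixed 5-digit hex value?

0x1E1F4

s_0 = ciphertext = 0xFA9DF
s_1 = InvRound(s_0, k_7) = 0xB07F7
s_2 = InvRound(s_1, k_6) = 0x05DAC
s_3 = InvRound(s_2, k_5) = 0xFE8B7
s_4 = InvRound(s_3, k_4) = 0xE8FB0
s_5 = InvRound(s_4, k_3) = 0x30D5F
s_6 = InvRound(s_5, k_2) = 0xF9AAA
s_7 = InvRound(s_6, k_1) = 0xAB106
s_8 = InvRound(s_7, k_0) = 0x1E1F4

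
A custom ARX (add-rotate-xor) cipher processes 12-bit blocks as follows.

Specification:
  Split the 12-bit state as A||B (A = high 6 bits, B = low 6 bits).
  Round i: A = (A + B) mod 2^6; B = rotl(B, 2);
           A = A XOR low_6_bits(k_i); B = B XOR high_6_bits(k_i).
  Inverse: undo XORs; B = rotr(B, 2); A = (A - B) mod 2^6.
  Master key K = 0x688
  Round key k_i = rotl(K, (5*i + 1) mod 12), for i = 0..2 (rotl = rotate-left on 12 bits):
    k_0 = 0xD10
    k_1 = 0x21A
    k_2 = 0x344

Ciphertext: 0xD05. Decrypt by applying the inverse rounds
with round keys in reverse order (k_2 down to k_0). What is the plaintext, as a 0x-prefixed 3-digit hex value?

s_0 = ciphertext = 0xD05
s_1 = InvRound(s_0, k_2) = 0xB82
s_2 = InvRound(s_1, k_1) = 0x4A2
s_3 = InvRound(s_2, k_0) = 0x765

0x765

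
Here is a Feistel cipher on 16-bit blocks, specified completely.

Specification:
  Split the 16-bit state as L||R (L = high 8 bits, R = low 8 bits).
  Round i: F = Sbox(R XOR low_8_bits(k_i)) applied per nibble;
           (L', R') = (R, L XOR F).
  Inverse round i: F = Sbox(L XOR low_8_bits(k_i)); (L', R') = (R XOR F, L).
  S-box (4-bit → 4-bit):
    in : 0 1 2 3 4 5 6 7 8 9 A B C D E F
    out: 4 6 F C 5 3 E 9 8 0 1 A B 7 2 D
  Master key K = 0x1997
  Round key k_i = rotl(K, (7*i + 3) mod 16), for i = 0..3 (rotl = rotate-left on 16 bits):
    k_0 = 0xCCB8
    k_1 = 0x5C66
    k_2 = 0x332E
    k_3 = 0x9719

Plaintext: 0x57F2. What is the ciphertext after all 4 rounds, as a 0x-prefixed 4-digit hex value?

0xCE6F

s_0 = plaintext = 0x57F2
s_1 = Round(s_0, k_0) = 0xF206
s_2 = Round(s_1, k_1) = 0x0616
s_3 = Round(s_2, k_2) = 0x16CE
s_4 = Round(s_3, k_3) = 0xCE6F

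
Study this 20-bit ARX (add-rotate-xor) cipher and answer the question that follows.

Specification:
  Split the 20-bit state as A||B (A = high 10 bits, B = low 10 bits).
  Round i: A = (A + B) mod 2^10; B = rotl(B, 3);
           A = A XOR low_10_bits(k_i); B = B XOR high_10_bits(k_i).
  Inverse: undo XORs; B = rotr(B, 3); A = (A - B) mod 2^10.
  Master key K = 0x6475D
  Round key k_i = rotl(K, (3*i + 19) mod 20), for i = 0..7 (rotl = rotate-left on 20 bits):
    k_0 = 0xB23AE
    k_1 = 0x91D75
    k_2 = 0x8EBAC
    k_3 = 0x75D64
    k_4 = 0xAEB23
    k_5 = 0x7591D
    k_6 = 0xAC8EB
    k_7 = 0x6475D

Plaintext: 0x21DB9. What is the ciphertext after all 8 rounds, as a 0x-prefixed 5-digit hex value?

0x91D5E

s_0 = plaintext = 0x21DB9
s_1 = Round(s_0, k_0) = 0x7BB03
s_2 = Round(s_1, k_1) = 0x61259
s_3 = Round(s_2, k_2) = 0x1C4F6
s_4 = Round(s_3, k_3) = 0x00E66
s_5 = Round(s_4, k_4) = 0x5298E
s_6 = Round(s_5, k_5) = 0xF15A5
s_7 = Round(s_6, k_6) = 0x60799
s_8 = Round(s_7, k_7) = 0x91D5E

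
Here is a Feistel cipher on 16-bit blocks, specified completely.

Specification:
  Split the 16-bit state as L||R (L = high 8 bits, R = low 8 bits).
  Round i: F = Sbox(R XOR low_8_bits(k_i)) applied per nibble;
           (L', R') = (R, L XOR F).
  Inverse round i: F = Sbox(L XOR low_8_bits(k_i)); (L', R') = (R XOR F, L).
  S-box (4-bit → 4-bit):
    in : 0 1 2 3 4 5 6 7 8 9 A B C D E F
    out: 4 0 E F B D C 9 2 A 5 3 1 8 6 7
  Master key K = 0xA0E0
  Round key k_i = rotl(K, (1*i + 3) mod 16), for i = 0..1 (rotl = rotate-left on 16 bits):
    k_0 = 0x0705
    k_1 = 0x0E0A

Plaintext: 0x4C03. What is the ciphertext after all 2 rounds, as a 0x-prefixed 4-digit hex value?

s_0 = plaintext = 0x4C03
s_1 = Round(s_0, k_0) = 0x0300
s_2 = Round(s_1, k_1) = 0x0046

0x0046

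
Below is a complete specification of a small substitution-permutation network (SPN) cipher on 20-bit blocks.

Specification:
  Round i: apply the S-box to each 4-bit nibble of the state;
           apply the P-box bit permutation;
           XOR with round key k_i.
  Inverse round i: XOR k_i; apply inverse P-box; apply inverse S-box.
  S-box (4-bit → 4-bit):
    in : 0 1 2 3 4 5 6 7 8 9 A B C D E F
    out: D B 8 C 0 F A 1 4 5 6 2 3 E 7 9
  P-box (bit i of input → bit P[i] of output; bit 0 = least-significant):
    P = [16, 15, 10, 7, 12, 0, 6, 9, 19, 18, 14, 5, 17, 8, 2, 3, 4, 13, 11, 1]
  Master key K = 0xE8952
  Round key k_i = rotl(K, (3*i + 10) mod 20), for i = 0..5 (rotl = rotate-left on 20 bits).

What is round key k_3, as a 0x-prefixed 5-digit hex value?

K = 0xE8952
k_0 = rotl(K, (3*0+10) mod 20) = rotl(K, 10) = 0x54BA2
k_1 = rotl(K, (3*1+10) mod 20) = rotl(K, 13) = 0xA5D12
k_2 = rotl(K, (3*2+10) mod 20) = rotl(K, 16) = 0x2E895
k_3 = rotl(K, (3*3+10) mod 20) = rotl(K, 19) = 0x744A9

0x744A9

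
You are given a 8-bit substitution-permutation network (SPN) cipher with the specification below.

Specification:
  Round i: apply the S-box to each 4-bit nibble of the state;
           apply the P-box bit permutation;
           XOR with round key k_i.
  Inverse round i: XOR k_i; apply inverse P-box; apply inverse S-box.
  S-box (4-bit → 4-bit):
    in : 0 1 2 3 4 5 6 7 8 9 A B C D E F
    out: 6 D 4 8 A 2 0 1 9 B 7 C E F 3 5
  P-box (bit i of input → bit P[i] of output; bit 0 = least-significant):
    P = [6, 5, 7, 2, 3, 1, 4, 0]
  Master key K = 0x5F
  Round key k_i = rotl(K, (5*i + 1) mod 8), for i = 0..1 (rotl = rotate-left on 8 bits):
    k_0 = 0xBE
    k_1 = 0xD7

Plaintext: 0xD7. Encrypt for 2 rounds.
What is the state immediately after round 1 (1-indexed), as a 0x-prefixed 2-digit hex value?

s_0 = plaintext = 0xD7
s_1 = Round(s_0, k_0) = 0xE5
s_2 = Round(s_1, k_1) = 0xFD

0xE5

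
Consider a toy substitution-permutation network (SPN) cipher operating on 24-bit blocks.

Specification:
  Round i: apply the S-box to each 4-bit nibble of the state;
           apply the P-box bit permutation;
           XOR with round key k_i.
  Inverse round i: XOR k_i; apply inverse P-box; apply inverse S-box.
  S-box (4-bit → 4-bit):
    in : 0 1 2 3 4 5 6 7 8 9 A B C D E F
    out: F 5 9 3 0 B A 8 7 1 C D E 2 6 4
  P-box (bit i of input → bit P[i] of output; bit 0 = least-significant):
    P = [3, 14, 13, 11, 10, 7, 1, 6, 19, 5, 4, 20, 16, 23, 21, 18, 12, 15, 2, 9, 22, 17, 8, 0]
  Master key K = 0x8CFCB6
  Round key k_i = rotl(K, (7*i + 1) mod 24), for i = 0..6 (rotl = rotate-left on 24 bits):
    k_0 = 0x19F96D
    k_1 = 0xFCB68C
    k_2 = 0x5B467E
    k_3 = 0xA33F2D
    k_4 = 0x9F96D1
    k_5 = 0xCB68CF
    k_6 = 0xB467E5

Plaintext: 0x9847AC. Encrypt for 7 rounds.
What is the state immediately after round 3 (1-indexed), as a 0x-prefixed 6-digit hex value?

0xA856EB

s_0 = plaintext = 0x9847AC
s_1 = Round(s_0, k_0) = 0x49012B
s_2 = Round(s_1, k_1) = 0x518AD4
s_3 = Round(s_2, k_2) = 0xA856EB
s_4 = Round(s_3, k_3) = 0x368682
s_5 = Round(s_4, k_4) = 0x6C187B
s_6 = Round(s_5, k_5) = 0xE0C2B2
s_7 = Round(s_6, k_6) = 0x0AF8AB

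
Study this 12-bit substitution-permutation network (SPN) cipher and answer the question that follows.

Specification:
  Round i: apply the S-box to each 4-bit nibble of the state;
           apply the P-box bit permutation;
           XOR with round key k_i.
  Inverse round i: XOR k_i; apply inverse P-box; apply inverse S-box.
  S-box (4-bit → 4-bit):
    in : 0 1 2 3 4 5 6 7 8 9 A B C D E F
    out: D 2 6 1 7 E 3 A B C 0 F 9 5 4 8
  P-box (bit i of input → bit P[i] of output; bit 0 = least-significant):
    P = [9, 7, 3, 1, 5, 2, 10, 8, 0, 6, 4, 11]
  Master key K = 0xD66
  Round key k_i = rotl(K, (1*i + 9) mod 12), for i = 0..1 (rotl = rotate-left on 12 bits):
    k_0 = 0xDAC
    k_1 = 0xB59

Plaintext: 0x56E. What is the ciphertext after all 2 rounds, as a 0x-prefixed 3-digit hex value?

s_0 = plaintext = 0x56E
s_1 = Round(s_0, k_0) = 0x5D0
s_2 = Round(s_1, k_1) = 0x523

0x523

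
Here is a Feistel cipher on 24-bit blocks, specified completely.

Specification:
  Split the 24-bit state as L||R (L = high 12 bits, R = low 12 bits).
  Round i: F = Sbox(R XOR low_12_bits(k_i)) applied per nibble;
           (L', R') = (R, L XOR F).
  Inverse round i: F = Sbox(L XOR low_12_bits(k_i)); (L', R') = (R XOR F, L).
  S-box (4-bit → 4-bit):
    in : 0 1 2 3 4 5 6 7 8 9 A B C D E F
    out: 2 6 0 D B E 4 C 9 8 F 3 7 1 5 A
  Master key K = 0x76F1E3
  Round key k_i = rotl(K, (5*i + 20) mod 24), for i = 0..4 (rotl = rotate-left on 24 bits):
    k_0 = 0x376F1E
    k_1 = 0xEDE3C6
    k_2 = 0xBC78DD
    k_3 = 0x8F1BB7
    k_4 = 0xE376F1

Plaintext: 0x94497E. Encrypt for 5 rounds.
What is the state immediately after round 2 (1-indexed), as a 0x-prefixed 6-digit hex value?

s_0 = plaintext = 0x94497E
s_1 = Round(s_0, k_0) = 0x97ED06
s_2 = Round(s_1, k_1) = 0xD06C0C
s_3 = Round(s_2, k_2) = 0xC0C610
s_4 = Round(s_3, k_3) = 0x610DF0
s_5 = Round(s_4, k_4) = 0xDF0536

0xD06C0C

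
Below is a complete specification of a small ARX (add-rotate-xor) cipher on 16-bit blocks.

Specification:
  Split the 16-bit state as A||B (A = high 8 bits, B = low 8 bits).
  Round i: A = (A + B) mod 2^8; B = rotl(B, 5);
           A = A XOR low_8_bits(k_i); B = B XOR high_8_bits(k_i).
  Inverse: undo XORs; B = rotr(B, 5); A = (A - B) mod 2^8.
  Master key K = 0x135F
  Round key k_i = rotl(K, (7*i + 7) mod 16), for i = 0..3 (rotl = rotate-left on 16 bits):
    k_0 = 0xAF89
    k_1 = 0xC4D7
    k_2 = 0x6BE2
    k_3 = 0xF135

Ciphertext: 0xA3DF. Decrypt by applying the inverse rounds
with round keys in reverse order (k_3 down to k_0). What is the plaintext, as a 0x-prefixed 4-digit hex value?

0x9178

s_0 = ciphertext = 0xA3DF
s_1 = InvRound(s_0, k_3) = 0x2571
s_2 = InvRound(s_1, k_2) = 0xF7D0
s_3 = InvRound(s_2, k_1) = 0x80A0
s_4 = InvRound(s_3, k_0) = 0x9178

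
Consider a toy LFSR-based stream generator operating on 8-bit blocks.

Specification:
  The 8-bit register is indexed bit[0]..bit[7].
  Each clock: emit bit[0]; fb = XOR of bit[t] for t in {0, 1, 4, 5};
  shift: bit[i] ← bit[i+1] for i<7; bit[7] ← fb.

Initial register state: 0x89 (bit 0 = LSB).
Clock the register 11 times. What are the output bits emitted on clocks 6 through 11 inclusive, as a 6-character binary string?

001100

reg_0 = 0x89
clock 1: out=1, reg = 0xC4
clock 2: out=0, reg = 0x62
clock 3: out=0, reg = 0x31
clock 4: out=1, reg = 0x98
clock 5: out=0, reg = 0xCC
clock 6: out=0, reg = 0x66
clock 7: out=0, reg = 0x33
clock 8: out=1, reg = 0x19
clock 9: out=1, reg = 0x0C
clock 10: out=0, reg = 0x06
clock 11: out=0, reg = 0x83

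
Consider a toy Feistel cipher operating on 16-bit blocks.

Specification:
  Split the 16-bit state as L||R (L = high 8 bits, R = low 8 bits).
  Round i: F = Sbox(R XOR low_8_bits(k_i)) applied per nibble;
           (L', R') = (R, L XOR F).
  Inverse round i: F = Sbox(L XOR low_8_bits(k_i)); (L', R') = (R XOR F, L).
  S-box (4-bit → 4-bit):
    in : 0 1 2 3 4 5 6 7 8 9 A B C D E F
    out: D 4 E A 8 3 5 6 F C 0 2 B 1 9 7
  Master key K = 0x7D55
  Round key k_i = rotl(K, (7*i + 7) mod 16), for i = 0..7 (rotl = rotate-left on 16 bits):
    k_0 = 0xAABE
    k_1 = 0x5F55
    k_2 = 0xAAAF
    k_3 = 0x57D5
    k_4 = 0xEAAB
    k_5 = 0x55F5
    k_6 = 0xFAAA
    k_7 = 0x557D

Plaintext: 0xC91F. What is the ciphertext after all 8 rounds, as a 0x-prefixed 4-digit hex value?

s_0 = plaintext = 0xC91F
s_1 = Round(s_0, k_0) = 0x1FCD
s_2 = Round(s_1, k_1) = 0xCDD0
s_3 = Round(s_2, k_2) = 0xD0AA
s_4 = Round(s_3, k_3) = 0xAAB7
s_5 = Round(s_4, k_4) = 0xB7E1
s_6 = Round(s_5, k_5) = 0xE1FF
s_7 = Round(s_6, k_6) = 0xFFD2
s_8 = Round(s_7, k_7) = 0xD2F8

0xD2F8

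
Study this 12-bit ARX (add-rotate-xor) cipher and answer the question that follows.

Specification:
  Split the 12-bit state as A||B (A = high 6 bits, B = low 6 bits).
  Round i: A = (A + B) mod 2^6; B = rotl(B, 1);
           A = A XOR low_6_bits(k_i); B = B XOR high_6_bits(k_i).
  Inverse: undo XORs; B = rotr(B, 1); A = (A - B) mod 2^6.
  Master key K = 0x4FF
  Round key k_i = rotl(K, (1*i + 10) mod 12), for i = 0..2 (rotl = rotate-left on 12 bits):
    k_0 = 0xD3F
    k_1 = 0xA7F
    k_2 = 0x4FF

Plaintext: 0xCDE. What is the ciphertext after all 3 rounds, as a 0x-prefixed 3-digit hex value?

s_0 = plaintext = 0xCDE
s_1 = Round(s_0, k_0) = 0xB88
s_2 = Round(s_1, k_1) = 0x279
s_3 = Round(s_2, k_2) = 0xF60

0xF60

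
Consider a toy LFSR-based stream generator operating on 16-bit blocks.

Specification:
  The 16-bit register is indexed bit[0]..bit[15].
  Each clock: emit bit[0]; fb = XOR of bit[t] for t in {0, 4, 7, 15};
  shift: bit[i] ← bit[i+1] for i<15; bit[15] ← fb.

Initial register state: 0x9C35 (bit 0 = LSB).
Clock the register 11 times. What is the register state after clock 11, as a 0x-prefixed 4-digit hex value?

0x48B3

reg_0 = 0x9C35
clock 1: out=1, reg = 0xCE1A
clock 2: out=0, reg = 0x670D
clock 3: out=1, reg = 0xB386
clock 4: out=0, reg = 0x59C3
clock 5: out=1, reg = 0x2CE1
clock 6: out=1, reg = 0x1670
clock 7: out=0, reg = 0x8B38
clock 8: out=0, reg = 0x459C
clock 9: out=0, reg = 0x22CE
clock 10: out=0, reg = 0x9167
clock 11: out=1, reg = 0x48B3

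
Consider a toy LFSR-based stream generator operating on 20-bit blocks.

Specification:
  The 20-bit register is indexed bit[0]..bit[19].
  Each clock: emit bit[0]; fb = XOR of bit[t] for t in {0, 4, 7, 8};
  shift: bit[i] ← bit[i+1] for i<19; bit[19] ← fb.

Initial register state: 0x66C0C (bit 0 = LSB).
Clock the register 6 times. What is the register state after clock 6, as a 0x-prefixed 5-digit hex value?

reg_0 = 0x66C0C
clock 1: out=0, reg = 0x33606
clock 2: out=0, reg = 0x19B03
clock 3: out=1, reg = 0x0CD81
clock 4: out=1, reg = 0x866C0
clock 5: out=0, reg = 0xC3360
clock 6: out=0, reg = 0xE19B0

0xE19B0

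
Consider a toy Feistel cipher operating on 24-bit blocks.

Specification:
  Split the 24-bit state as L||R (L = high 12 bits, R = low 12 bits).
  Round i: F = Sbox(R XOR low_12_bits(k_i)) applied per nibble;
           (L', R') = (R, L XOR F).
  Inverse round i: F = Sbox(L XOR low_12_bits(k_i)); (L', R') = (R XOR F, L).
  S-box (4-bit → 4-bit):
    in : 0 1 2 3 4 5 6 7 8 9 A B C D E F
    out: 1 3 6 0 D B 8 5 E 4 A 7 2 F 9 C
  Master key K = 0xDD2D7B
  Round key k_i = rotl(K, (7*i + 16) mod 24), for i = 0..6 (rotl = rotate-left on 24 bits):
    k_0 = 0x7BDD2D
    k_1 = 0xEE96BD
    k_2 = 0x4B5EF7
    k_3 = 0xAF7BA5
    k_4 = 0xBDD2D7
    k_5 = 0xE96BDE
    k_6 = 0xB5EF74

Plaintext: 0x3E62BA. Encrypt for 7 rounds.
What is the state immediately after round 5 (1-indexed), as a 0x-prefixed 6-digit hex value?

0xC3486E

s_0 = plaintext = 0x3E62BA
s_1 = Round(s_0, k_0) = 0x2BAFA3
s_2 = Round(s_1, k_1) = 0xFA3683
s_3 = Round(s_2, k_2) = 0x6831FE
s_4 = Round(s_3, k_3) = 0x1FEC34
s_5 = Round(s_4, k_4) = 0xC3486E
s_6 = Round(s_5, k_5) = 0x86EC45
s_7 = Round(s_6, k_6) = 0xC4586D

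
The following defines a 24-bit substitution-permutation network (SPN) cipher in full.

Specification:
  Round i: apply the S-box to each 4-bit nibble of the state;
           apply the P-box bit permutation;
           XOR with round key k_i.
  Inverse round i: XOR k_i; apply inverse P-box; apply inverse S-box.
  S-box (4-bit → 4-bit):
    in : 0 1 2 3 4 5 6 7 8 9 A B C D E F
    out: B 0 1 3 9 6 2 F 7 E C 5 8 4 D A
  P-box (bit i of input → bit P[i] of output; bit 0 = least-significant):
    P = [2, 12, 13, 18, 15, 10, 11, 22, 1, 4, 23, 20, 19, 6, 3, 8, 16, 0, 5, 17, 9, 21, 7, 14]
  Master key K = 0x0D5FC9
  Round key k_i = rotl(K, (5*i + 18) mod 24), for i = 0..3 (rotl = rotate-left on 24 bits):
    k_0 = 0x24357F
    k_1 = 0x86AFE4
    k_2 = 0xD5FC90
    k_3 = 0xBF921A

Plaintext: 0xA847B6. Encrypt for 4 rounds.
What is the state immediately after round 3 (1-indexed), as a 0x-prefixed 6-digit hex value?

s_0 = plaintext = 0xA847B6
s_1 = Round(s_0, k_0) = 0xBDECCC
s_2 = Round(s_1, k_1) = 0xDAAC4C
s_3 = Round(s_2, k_2) = 0x837D38
s_4 = Round(s_3, k_3) = 0x1625D7

0x837D38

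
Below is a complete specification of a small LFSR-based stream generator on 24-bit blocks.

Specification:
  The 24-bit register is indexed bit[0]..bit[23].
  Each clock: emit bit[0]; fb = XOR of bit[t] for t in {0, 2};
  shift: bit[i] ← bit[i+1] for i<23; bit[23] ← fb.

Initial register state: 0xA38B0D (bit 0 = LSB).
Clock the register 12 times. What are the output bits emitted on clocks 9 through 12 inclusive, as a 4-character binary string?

1101

reg_0 = 0xA38B0D
clock 1: out=1, reg = 0x51C586
clock 2: out=0, reg = 0xA8E2C3
clock 3: out=1, reg = 0xD47161
clock 4: out=1, reg = 0xEA38B0
clock 5: out=0, reg = 0x751C58
clock 6: out=0, reg = 0x3A8E2C
clock 7: out=0, reg = 0x9D4716
clock 8: out=0, reg = 0xCEA38B
clock 9: out=1, reg = 0xE751C5
clock 10: out=1, reg = 0x73A8E2
clock 11: out=0, reg = 0x39D471
clock 12: out=1, reg = 0x9CEA38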